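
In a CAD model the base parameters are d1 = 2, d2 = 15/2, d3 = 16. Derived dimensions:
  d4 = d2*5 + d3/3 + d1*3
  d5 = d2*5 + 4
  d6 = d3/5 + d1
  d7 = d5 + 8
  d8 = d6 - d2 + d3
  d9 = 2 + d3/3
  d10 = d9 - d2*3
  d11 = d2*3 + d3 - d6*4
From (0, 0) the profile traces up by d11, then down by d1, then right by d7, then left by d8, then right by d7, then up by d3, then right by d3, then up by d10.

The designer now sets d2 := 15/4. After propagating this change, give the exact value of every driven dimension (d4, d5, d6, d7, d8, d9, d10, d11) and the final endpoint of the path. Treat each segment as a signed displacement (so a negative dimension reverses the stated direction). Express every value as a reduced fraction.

Apply edit: d2 := 15/4
  d4 = d2*5 + d3/3 + d1*3 = 361/12
  d5 = d2*5 + 4 = 91/4
  d6 = d3/5 + d1 = 26/5
  d7 = d5 + 8 = 123/4
  d8 = d6 - d2 + d3 = 349/20
  d9 = 2 + d3/3 = 22/3
  d10 = d9 - d2*3 = -47/12
  d11 = d2*3 + d3 - d6*4 = 129/20
Walk from origin (0, 0):
  seg 1: up by d11 = 129/20 → (0, 129/20)
  seg 2: down by d1 = 2 → (0, 89/20)
  seg 3: right by d7 = 123/4 → (123/4, 89/20)
  seg 4: left by d8 = 349/20 → (133/10, 89/20)
  seg 5: right by d7 = 123/4 → (881/20, 89/20)
  seg 6: up by d3 = 16 → (881/20, 409/20)
  seg 7: right by d3 = 16 → (1201/20, 409/20)
  seg 8: up by d10 = -47/12 → (1201/20, 248/15)

d4 = 361/12
d5 = 91/4
d6 = 26/5
d7 = 123/4
d8 = 349/20
d9 = 22/3
d10 = -47/12
d11 = 129/20
endpoint = (1201/20, 248/15)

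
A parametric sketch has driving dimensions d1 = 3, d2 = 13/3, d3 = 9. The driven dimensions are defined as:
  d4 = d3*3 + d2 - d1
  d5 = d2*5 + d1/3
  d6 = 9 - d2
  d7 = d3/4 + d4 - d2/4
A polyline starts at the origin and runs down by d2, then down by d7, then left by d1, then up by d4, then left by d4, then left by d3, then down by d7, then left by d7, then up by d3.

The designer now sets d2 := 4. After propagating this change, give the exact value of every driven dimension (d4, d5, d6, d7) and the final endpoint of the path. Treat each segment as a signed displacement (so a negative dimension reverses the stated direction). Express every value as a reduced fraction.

d4 = 28
d5 = 21
d6 = 5
d7 = 117/4
endpoint = (-277/4, -51/2)

Apply edit: d2 := 4
  d4 = d3*3 + d2 - d1 = 28
  d5 = d2*5 + d1/3 = 21
  d6 = 9 - d2 = 5
  d7 = d3/4 + d4 - d2/4 = 117/4
Walk from origin (0, 0):
  seg 1: down by d2 = 4 → (0, -4)
  seg 2: down by d7 = 117/4 → (0, -133/4)
  seg 3: left by d1 = 3 → (-3, -133/4)
  seg 4: up by d4 = 28 → (-3, -21/4)
  seg 5: left by d4 = 28 → (-31, -21/4)
  seg 6: left by d3 = 9 → (-40, -21/4)
  seg 7: down by d7 = 117/4 → (-40, -69/2)
  seg 8: left by d7 = 117/4 → (-277/4, -69/2)
  seg 9: up by d3 = 9 → (-277/4, -51/2)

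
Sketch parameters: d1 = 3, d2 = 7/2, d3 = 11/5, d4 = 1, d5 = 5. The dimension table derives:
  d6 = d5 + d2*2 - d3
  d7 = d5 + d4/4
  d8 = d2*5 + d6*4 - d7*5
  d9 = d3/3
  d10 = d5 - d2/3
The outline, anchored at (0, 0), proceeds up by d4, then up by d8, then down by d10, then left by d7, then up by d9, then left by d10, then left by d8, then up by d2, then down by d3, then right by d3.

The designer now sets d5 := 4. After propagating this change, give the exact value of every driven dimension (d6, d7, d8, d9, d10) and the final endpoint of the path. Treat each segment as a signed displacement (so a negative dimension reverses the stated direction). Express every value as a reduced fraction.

Apply edit: d5 := 4
  d6 = d5 + d2*2 - d3 = 44/5
  d7 = d5 + d4/4 = 17/4
  d8 = d2*5 + d6*4 - d7*5 = 629/20
  d9 = d3/3 = 11/15
  d10 = d5 - d2/3 = 17/6
Walk from origin (0, 0):
  seg 1: up by d4 = 1 → (0, 1)
  seg 2: up by d8 = 629/20 → (0, 649/20)
  seg 3: down by d10 = 17/6 → (0, 1777/60)
  seg 4: left by d7 = 17/4 → (-17/4, 1777/60)
  seg 5: up by d9 = 11/15 → (-17/4, 607/20)
  seg 6: left by d10 = 17/6 → (-85/12, 607/20)
  seg 7: left by d8 = 629/20 → (-578/15, 607/20)
  seg 8: up by d2 = 7/2 → (-578/15, 677/20)
  seg 9: down by d3 = 11/5 → (-578/15, 633/20)
  seg 10: right by d3 = 11/5 → (-109/3, 633/20)

d6 = 44/5
d7 = 17/4
d8 = 629/20
d9 = 11/15
d10 = 17/6
endpoint = (-109/3, 633/20)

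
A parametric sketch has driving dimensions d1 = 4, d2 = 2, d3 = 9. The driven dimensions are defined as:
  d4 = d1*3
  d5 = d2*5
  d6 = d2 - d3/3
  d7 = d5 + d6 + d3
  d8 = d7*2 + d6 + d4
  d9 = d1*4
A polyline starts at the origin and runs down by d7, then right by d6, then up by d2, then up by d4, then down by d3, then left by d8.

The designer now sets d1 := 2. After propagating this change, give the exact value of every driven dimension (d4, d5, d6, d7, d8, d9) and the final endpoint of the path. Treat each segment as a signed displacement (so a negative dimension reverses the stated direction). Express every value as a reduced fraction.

Apply edit: d1 := 2
  d4 = d1*3 = 6
  d5 = d2*5 = 10
  d6 = d2 - d3/3 = -1
  d7 = d5 + d6 + d3 = 18
  d8 = d7*2 + d6 + d4 = 41
  d9 = d1*4 = 8
Walk from origin (0, 0):
  seg 1: down by d7 = 18 → (0, -18)
  seg 2: right by d6 = -1 → (-1, -18)
  seg 3: up by d2 = 2 → (-1, -16)
  seg 4: up by d4 = 6 → (-1, -10)
  seg 5: down by d3 = 9 → (-1, -19)
  seg 6: left by d8 = 41 → (-42, -19)

d4 = 6
d5 = 10
d6 = -1
d7 = 18
d8 = 41
d9 = 8
endpoint = (-42, -19)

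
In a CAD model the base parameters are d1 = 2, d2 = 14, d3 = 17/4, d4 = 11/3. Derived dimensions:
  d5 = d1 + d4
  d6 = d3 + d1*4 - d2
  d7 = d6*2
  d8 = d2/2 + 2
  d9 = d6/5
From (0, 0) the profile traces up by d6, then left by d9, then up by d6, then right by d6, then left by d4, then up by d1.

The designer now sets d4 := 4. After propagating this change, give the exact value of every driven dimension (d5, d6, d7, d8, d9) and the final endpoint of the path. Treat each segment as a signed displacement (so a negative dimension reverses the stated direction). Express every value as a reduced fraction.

d5 = 6
d6 = -7/4
d7 = -7/2
d8 = 9
d9 = -7/20
endpoint = (-27/5, -3/2)

Apply edit: d4 := 4
  d5 = d1 + d4 = 6
  d6 = d3 + d1*4 - d2 = -7/4
  d7 = d6*2 = -7/2
  d8 = d2/2 + 2 = 9
  d9 = d6/5 = -7/20
Walk from origin (0, 0):
  seg 1: up by d6 = -7/4 → (0, -7/4)
  seg 2: left by d9 = -7/20 → (7/20, -7/4)
  seg 3: up by d6 = -7/4 → (7/20, -7/2)
  seg 4: right by d6 = -7/4 → (-7/5, -7/2)
  seg 5: left by d4 = 4 → (-27/5, -7/2)
  seg 6: up by d1 = 2 → (-27/5, -3/2)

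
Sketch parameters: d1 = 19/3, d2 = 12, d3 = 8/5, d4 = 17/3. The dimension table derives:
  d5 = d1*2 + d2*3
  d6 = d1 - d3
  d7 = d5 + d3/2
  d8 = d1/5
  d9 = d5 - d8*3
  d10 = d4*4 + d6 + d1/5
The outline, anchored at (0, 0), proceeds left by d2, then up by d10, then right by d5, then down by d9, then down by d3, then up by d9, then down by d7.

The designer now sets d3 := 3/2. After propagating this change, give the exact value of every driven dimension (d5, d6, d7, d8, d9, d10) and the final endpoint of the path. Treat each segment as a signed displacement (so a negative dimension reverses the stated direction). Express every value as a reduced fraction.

Apply edit: d3 := 3/2
  d5 = d1*2 + d2*3 = 146/3
  d6 = d1 - d3 = 29/6
  d7 = d5 + d3/2 = 593/12
  d8 = d1/5 = 19/15
  d9 = d5 - d8*3 = 673/15
  d10 = d4*4 + d6 + d1/5 = 863/30
Walk from origin (0, 0):
  seg 1: left by d2 = 12 → (-12, 0)
  seg 2: up by d10 = 863/30 → (-12, 863/30)
  seg 3: right by d5 = 146/3 → (110/3, 863/30)
  seg 4: down by d9 = 673/15 → (110/3, -161/10)
  seg 5: down by d3 = 3/2 → (110/3, -88/5)
  seg 6: up by d9 = 673/15 → (110/3, 409/15)
  seg 7: down by d7 = 593/12 → (110/3, -443/20)

d5 = 146/3
d6 = 29/6
d7 = 593/12
d8 = 19/15
d9 = 673/15
d10 = 863/30
endpoint = (110/3, -443/20)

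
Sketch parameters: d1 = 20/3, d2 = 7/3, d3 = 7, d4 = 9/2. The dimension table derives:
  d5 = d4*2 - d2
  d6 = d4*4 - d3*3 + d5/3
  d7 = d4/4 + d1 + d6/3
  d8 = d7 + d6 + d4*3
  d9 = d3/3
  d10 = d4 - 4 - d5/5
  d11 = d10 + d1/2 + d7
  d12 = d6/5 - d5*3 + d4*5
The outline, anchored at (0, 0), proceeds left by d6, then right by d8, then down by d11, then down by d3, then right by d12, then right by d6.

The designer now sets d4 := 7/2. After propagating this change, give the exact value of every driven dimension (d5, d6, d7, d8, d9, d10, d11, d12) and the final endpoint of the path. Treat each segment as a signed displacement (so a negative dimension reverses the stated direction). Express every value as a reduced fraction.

Apply edit: d4 := 7/2
  d5 = d4*2 - d2 = 14/3
  d6 = d4*4 - d3*3 + d5/3 = -49/9
  d7 = d4/4 + d1 + d6/3 = 1237/216
  d8 = d7 + d6 + d4*3 = 2329/216
  d9 = d3/3 = 7/3
  d10 = d4 - 4 - d5/5 = -43/30
  d11 = d10 + d1/2 + d7 = 8237/1080
  d12 = d6/5 - d5*3 + d4*5 = 217/90
Walk from origin (0, 0):
  seg 1: left by d6 = -49/9 → (49/9, 0)
  seg 2: right by d8 = 2329/216 → (3505/216, 0)
  seg 3: down by d11 = 8237/1080 → (3505/216, -8237/1080)
  seg 4: down by d3 = 7 → (3505/216, -15797/1080)
  seg 5: right by d12 = 217/90 → (20129/1080, -15797/1080)
  seg 6: right by d6 = -49/9 → (14249/1080, -15797/1080)

d5 = 14/3
d6 = -49/9
d7 = 1237/216
d8 = 2329/216
d9 = 7/3
d10 = -43/30
d11 = 8237/1080
d12 = 217/90
endpoint = (14249/1080, -15797/1080)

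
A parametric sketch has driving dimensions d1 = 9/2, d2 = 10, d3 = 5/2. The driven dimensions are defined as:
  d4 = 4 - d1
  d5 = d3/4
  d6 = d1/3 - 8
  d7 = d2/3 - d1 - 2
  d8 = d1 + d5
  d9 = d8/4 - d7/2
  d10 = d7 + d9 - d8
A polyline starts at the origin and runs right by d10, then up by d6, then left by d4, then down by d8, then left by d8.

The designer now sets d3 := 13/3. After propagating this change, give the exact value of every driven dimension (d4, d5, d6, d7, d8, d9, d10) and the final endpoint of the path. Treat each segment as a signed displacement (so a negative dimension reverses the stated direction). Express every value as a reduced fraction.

Apply edit: d3 := 13/3
  d4 = 4 - d1 = -1/2
  d5 = d3/4 = 13/12
  d6 = d1/3 - 8 = -13/2
  d7 = d2/3 - d1 - 2 = -19/6
  d8 = d1 + d5 = 67/12
  d9 = d8/4 - d7/2 = 143/48
  d10 = d7 + d9 - d8 = -277/48
Walk from origin (0, 0):
  seg 1: right by d10 = -277/48 → (-277/48, 0)
  seg 2: up by d6 = -13/2 → (-277/48, -13/2)
  seg 3: left by d4 = -1/2 → (-253/48, -13/2)
  seg 4: down by d8 = 67/12 → (-253/48, -145/12)
  seg 5: left by d8 = 67/12 → (-521/48, -145/12)

d4 = -1/2
d5 = 13/12
d6 = -13/2
d7 = -19/6
d8 = 67/12
d9 = 143/48
d10 = -277/48
endpoint = (-521/48, -145/12)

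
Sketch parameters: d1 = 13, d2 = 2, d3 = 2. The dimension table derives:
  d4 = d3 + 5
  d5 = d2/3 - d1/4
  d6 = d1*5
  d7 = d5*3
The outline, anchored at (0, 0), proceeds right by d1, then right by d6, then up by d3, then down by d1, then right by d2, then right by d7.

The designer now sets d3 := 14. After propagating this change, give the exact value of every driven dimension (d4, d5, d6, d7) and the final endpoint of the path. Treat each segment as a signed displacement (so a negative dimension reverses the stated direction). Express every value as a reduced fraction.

d4 = 19
d5 = -31/12
d6 = 65
d7 = -31/4
endpoint = (289/4, 1)

Apply edit: d3 := 14
  d4 = d3 + 5 = 19
  d5 = d2/3 - d1/4 = -31/12
  d6 = d1*5 = 65
  d7 = d5*3 = -31/4
Walk from origin (0, 0):
  seg 1: right by d1 = 13 → (13, 0)
  seg 2: right by d6 = 65 → (78, 0)
  seg 3: up by d3 = 14 → (78, 14)
  seg 4: down by d1 = 13 → (78, 1)
  seg 5: right by d2 = 2 → (80, 1)
  seg 6: right by d7 = -31/4 → (289/4, 1)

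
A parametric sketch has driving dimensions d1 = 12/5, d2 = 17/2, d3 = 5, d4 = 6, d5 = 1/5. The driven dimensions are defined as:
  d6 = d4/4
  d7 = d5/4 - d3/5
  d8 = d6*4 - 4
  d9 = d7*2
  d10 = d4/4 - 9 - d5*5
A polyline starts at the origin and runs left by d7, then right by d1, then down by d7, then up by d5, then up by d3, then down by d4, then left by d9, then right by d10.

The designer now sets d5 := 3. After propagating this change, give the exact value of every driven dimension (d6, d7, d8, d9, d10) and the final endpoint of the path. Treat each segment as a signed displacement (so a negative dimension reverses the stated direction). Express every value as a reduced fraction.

d6 = 3/2
d7 = -1/4
d8 = 2
d9 = -1/2
d10 = -45/2
endpoint = (-387/20, 9/4)

Apply edit: d5 := 3
  d6 = d4/4 = 3/2
  d7 = d5/4 - d3/5 = -1/4
  d8 = d6*4 - 4 = 2
  d9 = d7*2 = -1/2
  d10 = d4/4 - 9 - d5*5 = -45/2
Walk from origin (0, 0):
  seg 1: left by d7 = -1/4 → (1/4, 0)
  seg 2: right by d1 = 12/5 → (53/20, 0)
  seg 3: down by d7 = -1/4 → (53/20, 1/4)
  seg 4: up by d5 = 3 → (53/20, 13/4)
  seg 5: up by d3 = 5 → (53/20, 33/4)
  seg 6: down by d4 = 6 → (53/20, 9/4)
  seg 7: left by d9 = -1/2 → (63/20, 9/4)
  seg 8: right by d10 = -45/2 → (-387/20, 9/4)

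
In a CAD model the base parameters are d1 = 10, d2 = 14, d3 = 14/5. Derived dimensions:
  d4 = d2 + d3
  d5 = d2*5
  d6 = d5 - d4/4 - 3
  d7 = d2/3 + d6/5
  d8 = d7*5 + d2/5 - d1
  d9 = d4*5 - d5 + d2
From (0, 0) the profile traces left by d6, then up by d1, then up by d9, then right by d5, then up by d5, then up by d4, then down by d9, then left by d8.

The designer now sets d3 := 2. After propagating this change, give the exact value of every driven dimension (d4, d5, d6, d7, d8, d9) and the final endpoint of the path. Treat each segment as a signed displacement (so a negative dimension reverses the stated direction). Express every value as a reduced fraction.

d4 = 16
d5 = 70
d6 = 63
d7 = 259/15
d8 = 1187/15
d9 = 24
endpoint = (-1082/15, 96)

Apply edit: d3 := 2
  d4 = d2 + d3 = 16
  d5 = d2*5 = 70
  d6 = d5 - d4/4 - 3 = 63
  d7 = d2/3 + d6/5 = 259/15
  d8 = d7*5 + d2/5 - d1 = 1187/15
  d9 = d4*5 - d5 + d2 = 24
Walk from origin (0, 0):
  seg 1: left by d6 = 63 → (-63, 0)
  seg 2: up by d1 = 10 → (-63, 10)
  seg 3: up by d9 = 24 → (-63, 34)
  seg 4: right by d5 = 70 → (7, 34)
  seg 5: up by d5 = 70 → (7, 104)
  seg 6: up by d4 = 16 → (7, 120)
  seg 7: down by d9 = 24 → (7, 96)
  seg 8: left by d8 = 1187/15 → (-1082/15, 96)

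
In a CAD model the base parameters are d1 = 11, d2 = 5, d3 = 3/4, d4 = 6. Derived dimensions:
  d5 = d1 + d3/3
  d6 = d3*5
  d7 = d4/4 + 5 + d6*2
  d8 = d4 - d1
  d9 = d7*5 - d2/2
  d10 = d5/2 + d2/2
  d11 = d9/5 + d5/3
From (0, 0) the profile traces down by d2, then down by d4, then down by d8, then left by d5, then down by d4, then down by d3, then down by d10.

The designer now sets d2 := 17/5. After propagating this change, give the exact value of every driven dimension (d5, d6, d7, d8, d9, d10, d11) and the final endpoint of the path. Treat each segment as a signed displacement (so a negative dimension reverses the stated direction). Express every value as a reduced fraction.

Apply edit: d2 := 17/5
  d5 = d1 + d3/3 = 45/4
  d6 = d3*5 = 15/4
  d7 = d4/4 + 5 + d6*2 = 14
  d8 = d4 - d1 = -5
  d9 = d7*5 - d2/2 = 683/10
  d10 = d5/2 + d2/2 = 293/40
  d11 = d9/5 + d5/3 = 1741/100
Walk from origin (0, 0):
  seg 1: down by d2 = 17/5 → (0, -17/5)
  seg 2: down by d4 = 6 → (0, -47/5)
  seg 3: down by d8 = -5 → (0, -22/5)
  seg 4: left by d5 = 45/4 → (-45/4, -22/5)
  seg 5: down by d4 = 6 → (-45/4, -52/5)
  seg 6: down by d3 = 3/4 → (-45/4, -223/20)
  seg 7: down by d10 = 293/40 → (-45/4, -739/40)

d5 = 45/4
d6 = 15/4
d7 = 14
d8 = -5
d9 = 683/10
d10 = 293/40
d11 = 1741/100
endpoint = (-45/4, -739/40)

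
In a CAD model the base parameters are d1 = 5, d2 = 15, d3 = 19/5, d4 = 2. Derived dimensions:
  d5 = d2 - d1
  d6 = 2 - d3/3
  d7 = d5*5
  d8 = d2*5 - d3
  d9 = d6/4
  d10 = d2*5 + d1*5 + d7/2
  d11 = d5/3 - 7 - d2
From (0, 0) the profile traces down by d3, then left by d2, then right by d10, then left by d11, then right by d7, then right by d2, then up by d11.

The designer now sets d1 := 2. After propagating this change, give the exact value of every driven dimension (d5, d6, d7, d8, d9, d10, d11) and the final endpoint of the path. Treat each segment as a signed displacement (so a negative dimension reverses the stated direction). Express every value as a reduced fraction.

Apply edit: d1 := 2
  d5 = d2 - d1 = 13
  d6 = 2 - d3/3 = 11/15
  d7 = d5*5 = 65
  d8 = d2*5 - d3 = 356/5
  d9 = d6/4 = 11/60
  d10 = d2*5 + d1*5 + d7/2 = 235/2
  d11 = d5/3 - 7 - d2 = -53/3
Walk from origin (0, 0):
  seg 1: down by d3 = 19/5 → (0, -19/5)
  seg 2: left by d2 = 15 → (-15, -19/5)
  seg 3: right by d10 = 235/2 → (205/2, -19/5)
  seg 4: left by d11 = -53/3 → (721/6, -19/5)
  seg 5: right by d7 = 65 → (1111/6, -19/5)
  seg 6: right by d2 = 15 → (1201/6, -19/5)
  seg 7: up by d11 = -53/3 → (1201/6, -322/15)

d5 = 13
d6 = 11/15
d7 = 65
d8 = 356/5
d9 = 11/60
d10 = 235/2
d11 = -53/3
endpoint = (1201/6, -322/15)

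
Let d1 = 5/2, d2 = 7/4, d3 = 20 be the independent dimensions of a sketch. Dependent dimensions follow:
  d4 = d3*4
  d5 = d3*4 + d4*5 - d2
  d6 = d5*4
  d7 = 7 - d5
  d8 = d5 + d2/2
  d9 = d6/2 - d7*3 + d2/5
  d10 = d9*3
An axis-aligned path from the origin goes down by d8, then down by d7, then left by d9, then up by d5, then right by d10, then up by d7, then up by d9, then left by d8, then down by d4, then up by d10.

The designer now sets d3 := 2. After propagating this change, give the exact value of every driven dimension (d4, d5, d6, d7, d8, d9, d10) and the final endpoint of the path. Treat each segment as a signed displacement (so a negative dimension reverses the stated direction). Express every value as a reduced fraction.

d4 = 8
d5 = 185/4
d6 = 185
d7 = -157/4
d8 = 377/8
d9 = 1053/5
d10 = 3159/5
endpoint = (14963/40, 33341/40)

Apply edit: d3 := 2
  d4 = d3*4 = 8
  d5 = d3*4 + d4*5 - d2 = 185/4
  d6 = d5*4 = 185
  d7 = 7 - d5 = -157/4
  d8 = d5 + d2/2 = 377/8
  d9 = d6/2 - d7*3 + d2/5 = 1053/5
  d10 = d9*3 = 3159/5
Walk from origin (0, 0):
  seg 1: down by d8 = 377/8 → (0, -377/8)
  seg 2: down by d7 = -157/4 → (0, -63/8)
  seg 3: left by d9 = 1053/5 → (-1053/5, -63/8)
  seg 4: up by d5 = 185/4 → (-1053/5, 307/8)
  seg 5: right by d10 = 3159/5 → (2106/5, 307/8)
  seg 6: up by d7 = -157/4 → (2106/5, -7/8)
  seg 7: up by d9 = 1053/5 → (2106/5, 8389/40)
  seg 8: left by d8 = 377/8 → (14963/40, 8389/40)
  seg 9: down by d4 = 8 → (14963/40, 8069/40)
  seg 10: up by d10 = 3159/5 → (14963/40, 33341/40)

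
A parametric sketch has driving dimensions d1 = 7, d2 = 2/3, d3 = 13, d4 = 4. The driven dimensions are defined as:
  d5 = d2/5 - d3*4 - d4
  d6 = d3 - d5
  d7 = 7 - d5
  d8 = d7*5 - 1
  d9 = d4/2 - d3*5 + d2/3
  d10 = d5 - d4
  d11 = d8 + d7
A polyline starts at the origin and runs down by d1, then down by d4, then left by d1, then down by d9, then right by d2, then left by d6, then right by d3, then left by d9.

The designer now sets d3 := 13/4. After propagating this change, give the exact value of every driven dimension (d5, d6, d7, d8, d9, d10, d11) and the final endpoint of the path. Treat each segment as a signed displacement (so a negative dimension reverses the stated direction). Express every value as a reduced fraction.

Apply edit: d3 := 13/4
  d5 = d2/5 - d3*4 - d4 = -253/15
  d6 = d3 - d5 = 1207/60
  d7 = 7 - d5 = 358/15
  d8 = d7*5 - 1 = 355/3
  d9 = d4/2 - d3*5 + d2/3 = -505/36
  d10 = d5 - d4 = -313/15
  d11 = d8 + d7 = 711/5
Walk from origin (0, 0):
  seg 1: down by d1 = 7 → (0, -7)
  seg 2: down by d4 = 4 → (0, -11)
  seg 3: left by d1 = 7 → (-7, -11)
  seg 4: down by d9 = -505/36 → (-7, 109/36)
  seg 5: right by d2 = 2/3 → (-19/3, 109/36)
  seg 6: left by d6 = 1207/60 → (-529/20, 109/36)
  seg 7: right by d3 = 13/4 → (-116/5, 109/36)
  seg 8: left by d9 = -505/36 → (-1651/180, 109/36)

d5 = -253/15
d6 = 1207/60
d7 = 358/15
d8 = 355/3
d9 = -505/36
d10 = -313/15
d11 = 711/5
endpoint = (-1651/180, 109/36)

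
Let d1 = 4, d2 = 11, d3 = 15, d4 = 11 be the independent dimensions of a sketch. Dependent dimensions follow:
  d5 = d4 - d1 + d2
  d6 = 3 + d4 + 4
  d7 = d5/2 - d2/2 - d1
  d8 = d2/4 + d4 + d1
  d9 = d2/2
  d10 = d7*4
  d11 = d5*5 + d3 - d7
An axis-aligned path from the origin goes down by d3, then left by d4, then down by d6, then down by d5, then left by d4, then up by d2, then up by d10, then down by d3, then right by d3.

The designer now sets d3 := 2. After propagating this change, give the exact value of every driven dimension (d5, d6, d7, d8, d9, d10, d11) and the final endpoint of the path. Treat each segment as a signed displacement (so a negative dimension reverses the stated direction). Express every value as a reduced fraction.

Apply edit: d3 := 2
  d5 = d4 - d1 + d2 = 18
  d6 = 3 + d4 + 4 = 18
  d7 = d5/2 - d2/2 - d1 = -1/2
  d8 = d2/4 + d4 + d1 = 71/4
  d9 = d2/2 = 11/2
  d10 = d7*4 = -2
  d11 = d5*5 + d3 - d7 = 185/2
Walk from origin (0, 0):
  seg 1: down by d3 = 2 → (0, -2)
  seg 2: left by d4 = 11 → (-11, -2)
  seg 3: down by d6 = 18 → (-11, -20)
  seg 4: down by d5 = 18 → (-11, -38)
  seg 5: left by d4 = 11 → (-22, -38)
  seg 6: up by d2 = 11 → (-22, -27)
  seg 7: up by d10 = -2 → (-22, -29)
  seg 8: down by d3 = 2 → (-22, -31)
  seg 9: right by d3 = 2 → (-20, -31)

d5 = 18
d6 = 18
d7 = -1/2
d8 = 71/4
d9 = 11/2
d10 = -2
d11 = 185/2
endpoint = (-20, -31)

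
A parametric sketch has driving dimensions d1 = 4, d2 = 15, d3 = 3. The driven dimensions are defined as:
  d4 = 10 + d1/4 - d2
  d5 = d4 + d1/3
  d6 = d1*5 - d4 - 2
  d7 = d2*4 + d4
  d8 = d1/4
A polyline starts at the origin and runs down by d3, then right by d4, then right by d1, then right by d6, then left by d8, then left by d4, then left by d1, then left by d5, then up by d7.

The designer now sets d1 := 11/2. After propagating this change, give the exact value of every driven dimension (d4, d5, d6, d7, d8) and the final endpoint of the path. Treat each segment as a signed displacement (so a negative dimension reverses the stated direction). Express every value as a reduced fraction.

Apply edit: d1 := 11/2
  d4 = 10 + d1/4 - d2 = -29/8
  d5 = d4 + d1/3 = -43/24
  d6 = d1*5 - d4 - 2 = 233/8
  d7 = d2*4 + d4 = 451/8
  d8 = d1/4 = 11/8
Walk from origin (0, 0):
  seg 1: down by d3 = 3 → (0, -3)
  seg 2: right by d4 = -29/8 → (-29/8, -3)
  seg 3: right by d1 = 11/2 → (15/8, -3)
  seg 4: right by d6 = 233/8 → (31, -3)
  seg 5: left by d8 = 11/8 → (237/8, -3)
  seg 6: left by d4 = -29/8 → (133/4, -3)
  seg 7: left by d1 = 11/2 → (111/4, -3)
  seg 8: left by d5 = -43/24 → (709/24, -3)
  seg 9: up by d7 = 451/8 → (709/24, 427/8)

d4 = -29/8
d5 = -43/24
d6 = 233/8
d7 = 451/8
d8 = 11/8
endpoint = (709/24, 427/8)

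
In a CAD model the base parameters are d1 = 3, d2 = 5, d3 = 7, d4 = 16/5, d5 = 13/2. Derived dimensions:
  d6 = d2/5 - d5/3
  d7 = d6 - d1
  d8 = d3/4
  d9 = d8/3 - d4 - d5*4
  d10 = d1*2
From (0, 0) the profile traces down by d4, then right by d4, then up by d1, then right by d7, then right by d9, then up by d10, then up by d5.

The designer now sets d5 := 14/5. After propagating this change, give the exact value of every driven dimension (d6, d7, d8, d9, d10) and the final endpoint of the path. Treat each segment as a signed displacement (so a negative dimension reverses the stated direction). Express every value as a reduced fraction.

Apply edit: d5 := 14/5
  d6 = d2/5 - d5/3 = 1/15
  d7 = d6 - d1 = -44/15
  d8 = d3/4 = 7/4
  d9 = d8/3 - d4 - d5*4 = -829/60
  d10 = d1*2 = 6
Walk from origin (0, 0):
  seg 1: down by d4 = 16/5 → (0, -16/5)
  seg 2: right by d4 = 16/5 → (16/5, -16/5)
  seg 3: up by d1 = 3 → (16/5, -1/5)
  seg 4: right by d7 = -44/15 → (4/15, -1/5)
  seg 5: right by d9 = -829/60 → (-271/20, -1/5)
  seg 6: up by d10 = 6 → (-271/20, 29/5)
  seg 7: up by d5 = 14/5 → (-271/20, 43/5)

d6 = 1/15
d7 = -44/15
d8 = 7/4
d9 = -829/60
d10 = 6
endpoint = (-271/20, 43/5)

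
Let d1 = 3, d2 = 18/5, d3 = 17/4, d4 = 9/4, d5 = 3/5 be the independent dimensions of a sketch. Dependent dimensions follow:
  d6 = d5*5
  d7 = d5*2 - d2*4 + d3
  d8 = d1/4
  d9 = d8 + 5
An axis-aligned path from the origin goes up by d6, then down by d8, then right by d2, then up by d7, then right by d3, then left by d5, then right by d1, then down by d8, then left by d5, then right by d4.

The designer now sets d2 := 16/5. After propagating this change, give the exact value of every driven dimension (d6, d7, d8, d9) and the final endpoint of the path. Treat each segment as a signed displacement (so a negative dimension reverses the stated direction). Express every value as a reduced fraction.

Apply edit: d2 := 16/5
  d6 = d5*5 = 3
  d7 = d5*2 - d2*4 + d3 = -147/20
  d8 = d1/4 = 3/4
  d9 = d8 + 5 = 23/4
Walk from origin (0, 0):
  seg 1: up by d6 = 3 → (0, 3)
  seg 2: down by d8 = 3/4 → (0, 9/4)
  seg 3: right by d2 = 16/5 → (16/5, 9/4)
  seg 4: up by d7 = -147/20 → (16/5, -51/10)
  seg 5: right by d3 = 17/4 → (149/20, -51/10)
  seg 6: left by d5 = 3/5 → (137/20, -51/10)
  seg 7: right by d1 = 3 → (197/20, -51/10)
  seg 8: down by d8 = 3/4 → (197/20, -117/20)
  seg 9: left by d5 = 3/5 → (37/4, -117/20)
  seg 10: right by d4 = 9/4 → (23/2, -117/20)

d6 = 3
d7 = -147/20
d8 = 3/4
d9 = 23/4
endpoint = (23/2, -117/20)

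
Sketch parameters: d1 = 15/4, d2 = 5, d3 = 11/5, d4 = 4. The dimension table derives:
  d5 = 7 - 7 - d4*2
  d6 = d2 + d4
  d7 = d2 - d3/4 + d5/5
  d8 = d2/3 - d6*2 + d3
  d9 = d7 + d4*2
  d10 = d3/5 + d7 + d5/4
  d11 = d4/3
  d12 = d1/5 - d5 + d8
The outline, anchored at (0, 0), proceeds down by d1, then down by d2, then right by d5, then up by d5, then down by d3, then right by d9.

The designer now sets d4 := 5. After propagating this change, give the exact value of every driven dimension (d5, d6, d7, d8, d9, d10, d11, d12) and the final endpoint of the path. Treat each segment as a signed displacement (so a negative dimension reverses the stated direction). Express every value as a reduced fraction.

d5 = -10
d6 = 10
d7 = 49/20
d8 = -242/15
d9 = 249/20
d10 = 39/100
d11 = 5/3
d12 = -323/60
endpoint = (49/20, -419/20)

Apply edit: d4 := 5
  d5 = 7 - 7 - d4*2 = -10
  d6 = d2 + d4 = 10
  d7 = d2 - d3/4 + d5/5 = 49/20
  d8 = d2/3 - d6*2 + d3 = -242/15
  d9 = d7 + d4*2 = 249/20
  d10 = d3/5 + d7 + d5/4 = 39/100
  d11 = d4/3 = 5/3
  d12 = d1/5 - d5 + d8 = -323/60
Walk from origin (0, 0):
  seg 1: down by d1 = 15/4 → (0, -15/4)
  seg 2: down by d2 = 5 → (0, -35/4)
  seg 3: right by d5 = -10 → (-10, -35/4)
  seg 4: up by d5 = -10 → (-10, -75/4)
  seg 5: down by d3 = 11/5 → (-10, -419/20)
  seg 6: right by d9 = 249/20 → (49/20, -419/20)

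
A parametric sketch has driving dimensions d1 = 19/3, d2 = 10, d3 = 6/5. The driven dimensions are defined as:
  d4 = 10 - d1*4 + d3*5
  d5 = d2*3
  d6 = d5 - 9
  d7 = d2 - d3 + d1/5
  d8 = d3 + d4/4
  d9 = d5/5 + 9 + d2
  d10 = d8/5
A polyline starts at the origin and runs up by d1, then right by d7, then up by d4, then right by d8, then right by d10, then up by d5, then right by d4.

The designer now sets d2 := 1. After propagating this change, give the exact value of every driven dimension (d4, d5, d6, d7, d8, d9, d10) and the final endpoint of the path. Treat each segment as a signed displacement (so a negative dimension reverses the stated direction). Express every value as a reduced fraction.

d4 = -28/3
d5 = 3
d6 = -6
d7 = 16/15
d8 = -17/15
d9 = 53/5
d10 = -17/75
endpoint = (-722/75, 0)

Apply edit: d2 := 1
  d4 = 10 - d1*4 + d3*5 = -28/3
  d5 = d2*3 = 3
  d6 = d5 - 9 = -6
  d7 = d2 - d3 + d1/5 = 16/15
  d8 = d3 + d4/4 = -17/15
  d9 = d5/5 + 9 + d2 = 53/5
  d10 = d8/5 = -17/75
Walk from origin (0, 0):
  seg 1: up by d1 = 19/3 → (0, 19/3)
  seg 2: right by d7 = 16/15 → (16/15, 19/3)
  seg 3: up by d4 = -28/3 → (16/15, -3)
  seg 4: right by d8 = -17/15 → (-1/15, -3)
  seg 5: right by d10 = -17/75 → (-22/75, -3)
  seg 6: up by d5 = 3 → (-22/75, 0)
  seg 7: right by d4 = -28/3 → (-722/75, 0)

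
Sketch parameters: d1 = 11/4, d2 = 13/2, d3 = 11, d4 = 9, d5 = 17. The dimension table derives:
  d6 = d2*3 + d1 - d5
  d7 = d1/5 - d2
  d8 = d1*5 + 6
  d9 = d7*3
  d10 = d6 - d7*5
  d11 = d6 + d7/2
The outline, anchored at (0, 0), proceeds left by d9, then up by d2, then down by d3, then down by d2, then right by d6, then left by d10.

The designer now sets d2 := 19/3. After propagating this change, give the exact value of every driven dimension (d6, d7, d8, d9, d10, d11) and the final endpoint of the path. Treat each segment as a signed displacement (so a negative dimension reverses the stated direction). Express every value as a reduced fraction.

Apply edit: d2 := 19/3
  d6 = d2*3 + d1 - d5 = 19/4
  d7 = d1/5 - d2 = -347/60
  d8 = d1*5 + 6 = 79/4
  d9 = d7*3 = -347/20
  d10 = d6 - d7*5 = 101/3
  d11 = d6 + d7/2 = 223/120
Walk from origin (0, 0):
  seg 1: left by d9 = -347/20 → (347/20, 0)
  seg 2: up by d2 = 19/3 → (347/20, 19/3)
  seg 3: down by d3 = 11 → (347/20, -14/3)
  seg 4: down by d2 = 19/3 → (347/20, -11)
  seg 5: right by d6 = 19/4 → (221/10, -11)
  seg 6: left by d10 = 101/3 → (-347/30, -11)

d6 = 19/4
d7 = -347/60
d8 = 79/4
d9 = -347/20
d10 = 101/3
d11 = 223/120
endpoint = (-347/30, -11)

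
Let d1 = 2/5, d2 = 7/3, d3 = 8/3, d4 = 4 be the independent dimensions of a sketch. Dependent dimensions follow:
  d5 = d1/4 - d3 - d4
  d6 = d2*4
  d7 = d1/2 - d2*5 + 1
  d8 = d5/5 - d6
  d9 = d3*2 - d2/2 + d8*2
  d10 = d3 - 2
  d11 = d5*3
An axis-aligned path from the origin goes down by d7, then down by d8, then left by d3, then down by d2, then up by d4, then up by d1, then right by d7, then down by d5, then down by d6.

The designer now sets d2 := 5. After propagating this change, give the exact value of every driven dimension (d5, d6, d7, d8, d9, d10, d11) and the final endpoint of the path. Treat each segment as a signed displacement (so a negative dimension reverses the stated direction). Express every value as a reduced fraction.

d5 = -197/30
d6 = 20
d7 = -119/5
d8 = -3197/150
d9 = -5969/150
d10 = 2/3
d11 = -197/10
endpoint = (-397/15, 777/25)

Apply edit: d2 := 5
  d5 = d1/4 - d3 - d4 = -197/30
  d6 = d2*4 = 20
  d7 = d1/2 - d2*5 + 1 = -119/5
  d8 = d5/5 - d6 = -3197/150
  d9 = d3*2 - d2/2 + d8*2 = -5969/150
  d10 = d3 - 2 = 2/3
  d11 = d5*3 = -197/10
Walk from origin (0, 0):
  seg 1: down by d7 = -119/5 → (0, 119/5)
  seg 2: down by d8 = -3197/150 → (0, 6767/150)
  seg 3: left by d3 = 8/3 → (-8/3, 6767/150)
  seg 4: down by d2 = 5 → (-8/3, 6017/150)
  seg 5: up by d4 = 4 → (-8/3, 6617/150)
  seg 6: up by d1 = 2/5 → (-8/3, 6677/150)
  seg 7: right by d7 = -119/5 → (-397/15, 6677/150)
  seg 8: down by d5 = -197/30 → (-397/15, 1277/25)
  seg 9: down by d6 = 20 → (-397/15, 777/25)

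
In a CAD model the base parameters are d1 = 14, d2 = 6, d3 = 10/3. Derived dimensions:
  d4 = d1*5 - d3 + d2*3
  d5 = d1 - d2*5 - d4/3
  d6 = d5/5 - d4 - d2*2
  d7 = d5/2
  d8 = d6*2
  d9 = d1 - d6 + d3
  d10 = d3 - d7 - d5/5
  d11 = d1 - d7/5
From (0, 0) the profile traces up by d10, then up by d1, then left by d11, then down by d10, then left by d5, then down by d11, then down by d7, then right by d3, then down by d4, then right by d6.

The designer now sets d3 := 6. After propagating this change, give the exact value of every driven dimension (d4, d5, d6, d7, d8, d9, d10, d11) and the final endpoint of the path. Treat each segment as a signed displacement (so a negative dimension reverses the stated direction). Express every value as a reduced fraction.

d4 = 82
d5 = -130/3
d6 = -308/3
d7 = -65/3
d8 = -616/3
d9 = 368/3
d10 = 109/3
d11 = 55/3
endpoint = (-215/3, -194/3)

Apply edit: d3 := 6
  d4 = d1*5 - d3 + d2*3 = 82
  d5 = d1 - d2*5 - d4/3 = -130/3
  d6 = d5/5 - d4 - d2*2 = -308/3
  d7 = d5/2 = -65/3
  d8 = d6*2 = -616/3
  d9 = d1 - d6 + d3 = 368/3
  d10 = d3 - d7 - d5/5 = 109/3
  d11 = d1 - d7/5 = 55/3
Walk from origin (0, 0):
  seg 1: up by d10 = 109/3 → (0, 109/3)
  seg 2: up by d1 = 14 → (0, 151/3)
  seg 3: left by d11 = 55/3 → (-55/3, 151/3)
  seg 4: down by d10 = 109/3 → (-55/3, 14)
  seg 5: left by d5 = -130/3 → (25, 14)
  seg 6: down by d11 = 55/3 → (25, -13/3)
  seg 7: down by d7 = -65/3 → (25, 52/3)
  seg 8: right by d3 = 6 → (31, 52/3)
  seg 9: down by d4 = 82 → (31, -194/3)
  seg 10: right by d6 = -308/3 → (-215/3, -194/3)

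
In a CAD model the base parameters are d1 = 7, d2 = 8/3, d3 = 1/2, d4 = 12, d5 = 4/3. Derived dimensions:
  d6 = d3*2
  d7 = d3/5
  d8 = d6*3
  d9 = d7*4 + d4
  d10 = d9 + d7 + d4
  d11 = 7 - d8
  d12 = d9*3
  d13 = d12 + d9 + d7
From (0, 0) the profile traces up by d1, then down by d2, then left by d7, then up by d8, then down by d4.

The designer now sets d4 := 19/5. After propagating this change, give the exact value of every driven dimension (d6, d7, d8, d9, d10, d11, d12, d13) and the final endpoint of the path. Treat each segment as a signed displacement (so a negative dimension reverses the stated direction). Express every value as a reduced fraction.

Apply edit: d4 := 19/5
  d6 = d3*2 = 1
  d7 = d3/5 = 1/10
  d8 = d6*3 = 3
  d9 = d7*4 + d4 = 21/5
  d10 = d9 + d7 + d4 = 81/10
  d11 = 7 - d8 = 4
  d12 = d9*3 = 63/5
  d13 = d12 + d9 + d7 = 169/10
Walk from origin (0, 0):
  seg 1: up by d1 = 7 → (0, 7)
  seg 2: down by d2 = 8/3 → (0, 13/3)
  seg 3: left by d7 = 1/10 → (-1/10, 13/3)
  seg 4: up by d8 = 3 → (-1/10, 22/3)
  seg 5: down by d4 = 19/5 → (-1/10, 53/15)

d6 = 1
d7 = 1/10
d8 = 3
d9 = 21/5
d10 = 81/10
d11 = 4
d12 = 63/5
d13 = 169/10
endpoint = (-1/10, 53/15)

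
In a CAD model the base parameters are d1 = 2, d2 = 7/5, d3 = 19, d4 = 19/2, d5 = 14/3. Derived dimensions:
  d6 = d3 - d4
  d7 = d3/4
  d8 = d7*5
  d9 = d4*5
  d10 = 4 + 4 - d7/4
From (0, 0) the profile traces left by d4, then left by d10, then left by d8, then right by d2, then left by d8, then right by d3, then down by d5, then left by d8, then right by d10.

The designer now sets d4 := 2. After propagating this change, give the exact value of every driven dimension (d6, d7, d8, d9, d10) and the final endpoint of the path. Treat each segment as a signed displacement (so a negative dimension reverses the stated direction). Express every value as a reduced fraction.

d6 = 17
d7 = 19/4
d8 = 95/4
d9 = 10
d10 = 109/16
endpoint = (-1057/20, -14/3)

Apply edit: d4 := 2
  d6 = d3 - d4 = 17
  d7 = d3/4 = 19/4
  d8 = d7*5 = 95/4
  d9 = d4*5 = 10
  d10 = 4 + 4 - d7/4 = 109/16
Walk from origin (0, 0):
  seg 1: left by d4 = 2 → (-2, 0)
  seg 2: left by d10 = 109/16 → (-141/16, 0)
  seg 3: left by d8 = 95/4 → (-521/16, 0)
  seg 4: right by d2 = 7/5 → (-2493/80, 0)
  seg 5: left by d8 = 95/4 → (-4393/80, 0)
  seg 6: right by d3 = 19 → (-2873/80, 0)
  seg 7: down by d5 = 14/3 → (-2873/80, -14/3)
  seg 8: left by d8 = 95/4 → (-4773/80, -14/3)
  seg 9: right by d10 = 109/16 → (-1057/20, -14/3)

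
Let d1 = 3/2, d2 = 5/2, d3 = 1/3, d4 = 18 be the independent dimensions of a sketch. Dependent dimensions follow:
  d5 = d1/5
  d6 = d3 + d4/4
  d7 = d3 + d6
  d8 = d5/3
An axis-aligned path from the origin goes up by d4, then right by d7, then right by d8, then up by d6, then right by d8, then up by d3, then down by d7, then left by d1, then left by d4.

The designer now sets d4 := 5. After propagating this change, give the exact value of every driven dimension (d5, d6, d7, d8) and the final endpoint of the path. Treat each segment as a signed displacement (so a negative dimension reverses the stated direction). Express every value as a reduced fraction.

d5 = 3/10
d6 = 19/12
d7 = 23/12
d8 = 1/10
endpoint = (-263/60, 5)

Apply edit: d4 := 5
  d5 = d1/5 = 3/10
  d6 = d3 + d4/4 = 19/12
  d7 = d3 + d6 = 23/12
  d8 = d5/3 = 1/10
Walk from origin (0, 0):
  seg 1: up by d4 = 5 → (0, 5)
  seg 2: right by d7 = 23/12 → (23/12, 5)
  seg 3: right by d8 = 1/10 → (121/60, 5)
  seg 4: up by d6 = 19/12 → (121/60, 79/12)
  seg 5: right by d8 = 1/10 → (127/60, 79/12)
  seg 6: up by d3 = 1/3 → (127/60, 83/12)
  seg 7: down by d7 = 23/12 → (127/60, 5)
  seg 8: left by d1 = 3/2 → (37/60, 5)
  seg 9: left by d4 = 5 → (-263/60, 5)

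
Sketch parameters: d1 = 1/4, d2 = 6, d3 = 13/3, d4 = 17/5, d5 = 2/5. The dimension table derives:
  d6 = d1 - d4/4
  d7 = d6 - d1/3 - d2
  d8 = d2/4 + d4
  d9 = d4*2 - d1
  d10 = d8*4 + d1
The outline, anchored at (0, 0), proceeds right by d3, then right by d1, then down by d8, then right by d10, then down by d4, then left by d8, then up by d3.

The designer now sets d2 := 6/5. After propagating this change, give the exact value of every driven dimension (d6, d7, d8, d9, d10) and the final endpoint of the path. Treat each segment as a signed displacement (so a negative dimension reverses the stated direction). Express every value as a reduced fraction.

d6 = -3/5
d7 = -113/60
d8 = 37/10
d9 = 131/20
d10 = 301/20
endpoint = (239/15, -83/30)

Apply edit: d2 := 6/5
  d6 = d1 - d4/4 = -3/5
  d7 = d6 - d1/3 - d2 = -113/60
  d8 = d2/4 + d4 = 37/10
  d9 = d4*2 - d1 = 131/20
  d10 = d8*4 + d1 = 301/20
Walk from origin (0, 0):
  seg 1: right by d3 = 13/3 → (13/3, 0)
  seg 2: right by d1 = 1/4 → (55/12, 0)
  seg 3: down by d8 = 37/10 → (55/12, -37/10)
  seg 4: right by d10 = 301/20 → (589/30, -37/10)
  seg 5: down by d4 = 17/5 → (589/30, -71/10)
  seg 6: left by d8 = 37/10 → (239/15, -71/10)
  seg 7: up by d3 = 13/3 → (239/15, -83/30)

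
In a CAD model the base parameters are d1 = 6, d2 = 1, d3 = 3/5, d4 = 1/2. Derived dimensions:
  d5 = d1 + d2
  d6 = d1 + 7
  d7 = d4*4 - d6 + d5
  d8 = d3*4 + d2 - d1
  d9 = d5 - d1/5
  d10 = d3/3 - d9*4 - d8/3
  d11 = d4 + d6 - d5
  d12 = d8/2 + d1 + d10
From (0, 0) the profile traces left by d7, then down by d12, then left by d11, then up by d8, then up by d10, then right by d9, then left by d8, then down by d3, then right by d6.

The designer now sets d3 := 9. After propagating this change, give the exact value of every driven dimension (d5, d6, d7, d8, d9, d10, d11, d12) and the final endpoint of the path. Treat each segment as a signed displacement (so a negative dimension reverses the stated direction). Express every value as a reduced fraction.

d5 = 7
d6 = 13
d7 = -4
d8 = 31
d9 = 29/5
d10 = -458/15
d11 = 13/2
d12 = -271/30
endpoint = (-147/10, 1/2)

Apply edit: d3 := 9
  d5 = d1 + d2 = 7
  d6 = d1 + 7 = 13
  d7 = d4*4 - d6 + d5 = -4
  d8 = d3*4 + d2 - d1 = 31
  d9 = d5 - d1/5 = 29/5
  d10 = d3/3 - d9*4 - d8/3 = -458/15
  d11 = d4 + d6 - d5 = 13/2
  d12 = d8/2 + d1 + d10 = -271/30
Walk from origin (0, 0):
  seg 1: left by d7 = -4 → (4, 0)
  seg 2: down by d12 = -271/30 → (4, 271/30)
  seg 3: left by d11 = 13/2 → (-5/2, 271/30)
  seg 4: up by d8 = 31 → (-5/2, 1201/30)
  seg 5: up by d10 = -458/15 → (-5/2, 19/2)
  seg 6: right by d9 = 29/5 → (33/10, 19/2)
  seg 7: left by d8 = 31 → (-277/10, 19/2)
  seg 8: down by d3 = 9 → (-277/10, 1/2)
  seg 9: right by d6 = 13 → (-147/10, 1/2)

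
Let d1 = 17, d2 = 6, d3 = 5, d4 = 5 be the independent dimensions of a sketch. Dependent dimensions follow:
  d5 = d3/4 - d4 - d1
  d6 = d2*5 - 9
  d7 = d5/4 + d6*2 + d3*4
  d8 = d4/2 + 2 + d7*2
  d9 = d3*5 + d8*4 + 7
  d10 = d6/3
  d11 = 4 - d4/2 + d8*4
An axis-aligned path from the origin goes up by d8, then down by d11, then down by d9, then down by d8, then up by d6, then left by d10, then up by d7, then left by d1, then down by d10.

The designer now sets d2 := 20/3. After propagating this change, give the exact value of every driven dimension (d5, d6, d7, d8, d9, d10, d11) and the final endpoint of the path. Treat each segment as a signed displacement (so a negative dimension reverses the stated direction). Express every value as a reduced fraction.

Apply edit: d2 := 20/3
  d5 = d3/4 - d4 - d1 = -83/4
  d6 = d2*5 - 9 = 73/3
  d7 = d5/4 + d6*2 + d3*4 = 3047/48
  d8 = d4/2 + 2 + d7*2 = 3155/24
  d9 = d3*5 + d8*4 + 7 = 3347/6
  d10 = d6/3 = 73/9
  d11 = 4 - d4/2 + d8*4 = 1582/3
Walk from origin (0, 0):
  seg 1: up by d8 = 3155/24 → (0, 3155/24)
  seg 2: down by d11 = 1582/3 → (0, -3167/8)
  seg 3: down by d9 = 3347/6 → (0, -22889/24)
  seg 4: down by d8 = 3155/24 → (0, -6511/6)
  seg 5: up by d6 = 73/3 → (0, -6365/6)
  seg 6: left by d10 = 73/9 → (-73/9, -6365/6)
  seg 7: up by d7 = 3047/48 → (-73/9, -47873/48)
  seg 8: left by d1 = 17 → (-226/9, -47873/48)
  seg 9: down by d10 = 73/9 → (-226/9, -144787/144)

d5 = -83/4
d6 = 73/3
d7 = 3047/48
d8 = 3155/24
d9 = 3347/6
d10 = 73/9
d11 = 1582/3
endpoint = (-226/9, -144787/144)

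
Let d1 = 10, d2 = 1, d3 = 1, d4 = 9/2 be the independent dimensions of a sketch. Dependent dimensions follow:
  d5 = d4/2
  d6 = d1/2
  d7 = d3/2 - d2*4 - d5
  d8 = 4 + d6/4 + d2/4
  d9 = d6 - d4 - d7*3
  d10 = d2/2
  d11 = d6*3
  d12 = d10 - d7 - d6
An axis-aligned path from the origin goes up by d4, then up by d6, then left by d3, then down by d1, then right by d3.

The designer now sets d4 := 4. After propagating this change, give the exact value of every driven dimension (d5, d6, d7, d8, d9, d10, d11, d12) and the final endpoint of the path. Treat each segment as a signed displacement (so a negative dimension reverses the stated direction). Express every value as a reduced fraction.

Apply edit: d4 := 4
  d5 = d4/2 = 2
  d6 = d1/2 = 5
  d7 = d3/2 - d2*4 - d5 = -11/2
  d8 = 4 + d6/4 + d2/4 = 11/2
  d9 = d6 - d4 - d7*3 = 35/2
  d10 = d2/2 = 1/2
  d11 = d6*3 = 15
  d12 = d10 - d7 - d6 = 1
Walk from origin (0, 0):
  seg 1: up by d4 = 4 → (0, 4)
  seg 2: up by d6 = 5 → (0, 9)
  seg 3: left by d3 = 1 → (-1, 9)
  seg 4: down by d1 = 10 → (-1, -1)
  seg 5: right by d3 = 1 → (0, -1)

d5 = 2
d6 = 5
d7 = -11/2
d8 = 11/2
d9 = 35/2
d10 = 1/2
d11 = 15
d12 = 1
endpoint = (0, -1)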